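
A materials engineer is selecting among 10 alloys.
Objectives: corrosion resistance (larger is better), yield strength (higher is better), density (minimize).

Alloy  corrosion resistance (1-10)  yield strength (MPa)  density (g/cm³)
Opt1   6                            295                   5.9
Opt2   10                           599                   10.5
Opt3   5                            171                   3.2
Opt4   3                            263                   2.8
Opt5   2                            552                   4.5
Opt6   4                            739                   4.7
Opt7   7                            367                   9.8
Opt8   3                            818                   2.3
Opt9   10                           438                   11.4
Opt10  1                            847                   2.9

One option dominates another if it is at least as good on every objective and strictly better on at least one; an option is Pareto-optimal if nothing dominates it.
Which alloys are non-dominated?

Opt1: not dominated.
Opt2: not dominated.
Opt3: not dominated.
Opt4: dominated by Opt8 (corrosion resistance 3≥3, yield strength 818≥263, density 2.3≤2.8).
Opt5: dominated by Opt8 (corrosion resistance 3≥2, yield strength 818≥552, density 2.3≤4.5).
Opt6: not dominated.
Opt7: not dominated.
Opt8: not dominated (best density).
Opt9: dominated by Opt2 (corrosion resistance 10≥10, yield strength 599≥438, density 10.5≤11.4).
Opt10: not dominated (best yield strength).

Opt1, Opt2, Opt3, Opt6, Opt7, Opt8, Opt10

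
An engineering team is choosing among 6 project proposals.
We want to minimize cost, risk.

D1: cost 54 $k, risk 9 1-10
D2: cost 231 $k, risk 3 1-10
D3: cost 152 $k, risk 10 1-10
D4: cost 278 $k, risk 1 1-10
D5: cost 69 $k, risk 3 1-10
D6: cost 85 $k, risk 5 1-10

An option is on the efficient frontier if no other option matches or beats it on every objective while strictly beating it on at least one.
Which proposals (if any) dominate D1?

none

D2: worse on cost (231 vs 54).
D3: worse on cost (152 vs 54).
D4: worse on cost (278 vs 54).
D5: worse on cost (69 vs 54).
D6: worse on cost (85 vs 54).
No option dominates D1.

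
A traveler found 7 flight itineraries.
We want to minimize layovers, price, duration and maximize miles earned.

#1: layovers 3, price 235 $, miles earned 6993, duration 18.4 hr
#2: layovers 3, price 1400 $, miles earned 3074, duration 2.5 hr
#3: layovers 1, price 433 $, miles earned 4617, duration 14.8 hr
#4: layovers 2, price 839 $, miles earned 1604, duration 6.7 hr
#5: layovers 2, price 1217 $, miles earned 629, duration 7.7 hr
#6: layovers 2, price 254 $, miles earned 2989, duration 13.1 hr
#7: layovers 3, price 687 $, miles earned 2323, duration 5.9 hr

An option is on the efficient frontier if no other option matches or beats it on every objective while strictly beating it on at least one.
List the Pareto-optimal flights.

#1: not dominated (best price).
#2: not dominated (best duration).
#3: not dominated (best layovers).
#4: not dominated.
#5: dominated by #4 (layovers 2≤2, price 839≤1217, miles earned 1604≥629, duration 6.7≤7.7).
#6: not dominated.
#7: not dominated.

#1, #2, #3, #4, #6, #7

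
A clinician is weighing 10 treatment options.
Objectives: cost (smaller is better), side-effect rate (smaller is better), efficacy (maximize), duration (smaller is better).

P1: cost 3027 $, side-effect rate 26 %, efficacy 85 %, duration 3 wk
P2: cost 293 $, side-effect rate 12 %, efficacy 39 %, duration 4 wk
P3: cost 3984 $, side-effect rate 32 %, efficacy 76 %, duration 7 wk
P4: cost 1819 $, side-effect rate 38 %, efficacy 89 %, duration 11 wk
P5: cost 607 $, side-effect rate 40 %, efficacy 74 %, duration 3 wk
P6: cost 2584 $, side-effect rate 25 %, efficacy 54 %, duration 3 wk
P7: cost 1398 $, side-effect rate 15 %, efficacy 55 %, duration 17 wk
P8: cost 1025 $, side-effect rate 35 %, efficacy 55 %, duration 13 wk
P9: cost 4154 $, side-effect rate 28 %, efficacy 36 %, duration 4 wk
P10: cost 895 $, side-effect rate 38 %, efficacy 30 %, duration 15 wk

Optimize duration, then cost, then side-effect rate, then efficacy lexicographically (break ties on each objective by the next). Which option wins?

P5

First minimize duration: best is 3, kept {P1, P5, P6}.
Then minimize cost: best is 607, kept {P5}.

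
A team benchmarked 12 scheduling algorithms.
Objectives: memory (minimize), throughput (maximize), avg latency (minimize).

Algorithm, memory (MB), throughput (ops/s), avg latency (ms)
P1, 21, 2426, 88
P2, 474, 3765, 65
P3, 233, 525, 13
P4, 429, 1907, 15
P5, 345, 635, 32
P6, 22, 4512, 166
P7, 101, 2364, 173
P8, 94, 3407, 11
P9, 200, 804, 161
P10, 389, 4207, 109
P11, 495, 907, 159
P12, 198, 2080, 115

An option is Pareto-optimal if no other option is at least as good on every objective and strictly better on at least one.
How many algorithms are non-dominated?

5

P1: not dominated (best memory).
P2: not dominated.
P3: dominated by P8 (memory 94≤233, throughput 3407≥525, avg latency 11≤13).
P4: dominated by P8 (memory 94≤429, throughput 3407≥1907, avg latency 11≤15).
P5: dominated by P8 (memory 94≤345, throughput 3407≥635, avg latency 11≤32).
P6: not dominated (best throughput).
P7: dominated by P1 (memory 21≤101, throughput 2426≥2364, avg latency 88≤173).
P8: not dominated (best avg latency).
P9: dominated by P1 (memory 21≤200, throughput 2426≥804, avg latency 88≤161).
P10: not dominated.
P11: dominated by P1 (memory 21≤495, throughput 2426≥907, avg latency 88≤159).
P12: dominated by P1 (memory 21≤198, throughput 2426≥2080, avg latency 88≤115).
Pareto-optimal: P1, P2, P6, P8, P10 → 5.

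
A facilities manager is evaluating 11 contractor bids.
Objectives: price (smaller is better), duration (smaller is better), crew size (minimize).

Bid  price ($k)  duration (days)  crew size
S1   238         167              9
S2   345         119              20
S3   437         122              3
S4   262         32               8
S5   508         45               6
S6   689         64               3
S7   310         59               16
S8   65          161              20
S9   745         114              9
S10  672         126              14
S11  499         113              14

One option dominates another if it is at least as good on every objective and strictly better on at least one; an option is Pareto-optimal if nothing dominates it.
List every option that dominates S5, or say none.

none

S1: worse on duration (167 vs 45).
S2: worse on duration (119 vs 45).
S3: worse on duration (122 vs 45).
S4: worse on crew size (8 vs 6).
S6: worse on price (689 vs 508).
S7: worse on duration (59 vs 45).
S8: worse on duration (161 vs 45).
S9: worse on price (745 vs 508).
S10: worse on price (672 vs 508).
S11: worse on duration (113 vs 45).
No option dominates S5.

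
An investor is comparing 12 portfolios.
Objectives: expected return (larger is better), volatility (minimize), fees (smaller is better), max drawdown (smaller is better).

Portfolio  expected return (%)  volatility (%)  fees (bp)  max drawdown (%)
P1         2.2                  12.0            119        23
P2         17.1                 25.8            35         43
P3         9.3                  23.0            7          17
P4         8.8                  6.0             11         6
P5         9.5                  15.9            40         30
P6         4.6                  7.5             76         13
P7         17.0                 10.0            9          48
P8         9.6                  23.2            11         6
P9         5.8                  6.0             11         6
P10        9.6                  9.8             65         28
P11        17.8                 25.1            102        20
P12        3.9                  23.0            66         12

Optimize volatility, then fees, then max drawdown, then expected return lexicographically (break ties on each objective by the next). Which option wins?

P4

First minimize volatility: best is 6.0, kept {P4, P9}.
Then minimize fees: best is 11, kept {P4, P9}.
Then minimize max drawdown: best is 6, kept {P4, P9}.
Then maximize expected return: best is 8.8, kept {P4}.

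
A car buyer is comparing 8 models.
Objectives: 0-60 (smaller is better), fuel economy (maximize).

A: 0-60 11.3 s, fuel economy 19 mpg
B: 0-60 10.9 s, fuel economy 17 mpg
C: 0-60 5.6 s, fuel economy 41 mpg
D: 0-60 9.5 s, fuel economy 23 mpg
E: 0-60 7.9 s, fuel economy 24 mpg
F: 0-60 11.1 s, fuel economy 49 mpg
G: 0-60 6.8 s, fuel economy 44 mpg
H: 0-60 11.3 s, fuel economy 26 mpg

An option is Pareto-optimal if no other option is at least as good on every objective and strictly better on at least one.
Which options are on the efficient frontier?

C, F, G

A: dominated by C (0-60 5.6≤11.3, fuel economy 41≥19).
B: dominated by C (0-60 5.6≤10.9, fuel economy 41≥17).
C: not dominated (best 0-60).
D: dominated by C (0-60 5.6≤9.5, fuel economy 41≥23).
E: dominated by C (0-60 5.6≤7.9, fuel economy 41≥24).
F: not dominated (best fuel economy).
G: not dominated.
H: dominated by C (0-60 5.6≤11.3, fuel economy 41≥26).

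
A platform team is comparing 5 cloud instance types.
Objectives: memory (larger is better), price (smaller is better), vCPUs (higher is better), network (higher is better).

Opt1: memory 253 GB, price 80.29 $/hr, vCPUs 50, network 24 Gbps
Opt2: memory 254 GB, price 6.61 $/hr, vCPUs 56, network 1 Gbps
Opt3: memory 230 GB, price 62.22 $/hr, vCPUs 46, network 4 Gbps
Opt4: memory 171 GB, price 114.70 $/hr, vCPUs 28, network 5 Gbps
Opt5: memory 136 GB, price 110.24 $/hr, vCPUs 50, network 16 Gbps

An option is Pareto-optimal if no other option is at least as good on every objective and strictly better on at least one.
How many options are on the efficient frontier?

3

Opt1: not dominated (best network).
Opt2: not dominated (best memory).
Opt3: not dominated.
Opt4: dominated by Opt1 (memory 253≥171, price 80.29≤114.70, vCPUs 50≥28, network 24≥5).
Opt5: dominated by Opt1 (memory 253≥136, price 80.29≤110.24, vCPUs 50≥50, network 24≥16).
Pareto-optimal: Opt1, Opt2, Opt3 → 3.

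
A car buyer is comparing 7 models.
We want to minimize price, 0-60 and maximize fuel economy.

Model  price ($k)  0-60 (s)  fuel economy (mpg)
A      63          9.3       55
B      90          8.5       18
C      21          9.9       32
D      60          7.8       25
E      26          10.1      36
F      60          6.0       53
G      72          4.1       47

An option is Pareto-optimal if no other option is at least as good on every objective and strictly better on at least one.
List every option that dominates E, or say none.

none

A: worse on price (63 vs 26).
B: worse on price (90 vs 26).
C: worse on fuel economy (32 vs 36).
D: worse on price (60 vs 26).
F: worse on price (60 vs 26).
G: worse on price (72 vs 26).
No option dominates E.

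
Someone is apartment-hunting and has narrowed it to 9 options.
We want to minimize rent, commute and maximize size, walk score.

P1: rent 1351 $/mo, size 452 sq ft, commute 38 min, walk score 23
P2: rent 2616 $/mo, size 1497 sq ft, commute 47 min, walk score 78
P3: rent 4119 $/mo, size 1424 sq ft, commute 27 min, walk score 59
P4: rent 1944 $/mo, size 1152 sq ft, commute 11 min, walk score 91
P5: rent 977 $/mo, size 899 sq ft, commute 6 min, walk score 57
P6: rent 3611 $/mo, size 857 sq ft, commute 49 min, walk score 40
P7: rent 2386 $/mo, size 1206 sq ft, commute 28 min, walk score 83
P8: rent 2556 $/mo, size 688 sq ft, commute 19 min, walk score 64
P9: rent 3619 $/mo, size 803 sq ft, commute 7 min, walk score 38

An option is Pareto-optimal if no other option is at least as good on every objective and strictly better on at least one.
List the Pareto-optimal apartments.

P1: dominated by P5 (rent 977≤1351, size 899≥452, commute 6≤38, walk score 57≥23).
P2: not dominated (best size).
P3: not dominated.
P4: not dominated (best walk score).
P5: not dominated (best rent).
P6: dominated by P2 (rent 2616≤3611, size 1497≥857, commute 47≤49, walk score 78≥40).
P7: not dominated.
P8: dominated by P4 (rent 1944≤2556, size 1152≥688, commute 11≤19, walk score 91≥64).
P9: dominated by P5 (rent 977≤3619, size 899≥803, commute 6≤7, walk score 57≥38).

P2, P3, P4, P5, P7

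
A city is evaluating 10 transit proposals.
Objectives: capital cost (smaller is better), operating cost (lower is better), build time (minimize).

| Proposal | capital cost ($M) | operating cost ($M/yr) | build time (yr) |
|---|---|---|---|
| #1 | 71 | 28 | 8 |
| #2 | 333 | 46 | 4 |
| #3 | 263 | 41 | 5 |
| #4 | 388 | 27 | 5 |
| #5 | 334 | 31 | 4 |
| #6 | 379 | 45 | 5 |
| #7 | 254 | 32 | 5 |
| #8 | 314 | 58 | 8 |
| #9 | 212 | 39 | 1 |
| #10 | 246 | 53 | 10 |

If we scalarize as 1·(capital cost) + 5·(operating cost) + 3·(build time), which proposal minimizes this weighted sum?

#1: 1·71 + 5·28 + 3·8 = 235
#2: 1·333 + 5·46 + 3·4 = 575
#3: 1·263 + 5·41 + 3·5 = 483
#4: 1·388 + 5·27 + 3·5 = 538
#5: 1·334 + 5·31 + 3·4 = 501
#6: 1·379 + 5·45 + 3·5 = 619
#7: 1·254 + 5·32 + 3·5 = 429
#8: 1·314 + 5·58 + 3·8 = 628
#9: 1·212 + 5·39 + 3·1 = 410
#10: 1·246 + 5·53 + 3·10 = 541
Lowest: #1 at 235.

#1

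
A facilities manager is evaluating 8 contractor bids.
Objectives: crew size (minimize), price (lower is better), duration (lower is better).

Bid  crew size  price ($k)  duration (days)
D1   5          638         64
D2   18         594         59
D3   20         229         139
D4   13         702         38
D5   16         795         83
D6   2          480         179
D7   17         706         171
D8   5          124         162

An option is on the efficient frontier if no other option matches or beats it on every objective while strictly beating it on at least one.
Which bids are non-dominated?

D1, D2, D3, D4, D6, D8

D1: not dominated.
D2: not dominated.
D3: not dominated.
D4: not dominated (best duration).
D5: dominated by D1 (crew size 5≤16, price 638≤795, duration 64≤83).
D6: not dominated (best crew size).
D7: dominated by D1 (crew size 5≤17, price 638≤706, duration 64≤171).
D8: not dominated (best price).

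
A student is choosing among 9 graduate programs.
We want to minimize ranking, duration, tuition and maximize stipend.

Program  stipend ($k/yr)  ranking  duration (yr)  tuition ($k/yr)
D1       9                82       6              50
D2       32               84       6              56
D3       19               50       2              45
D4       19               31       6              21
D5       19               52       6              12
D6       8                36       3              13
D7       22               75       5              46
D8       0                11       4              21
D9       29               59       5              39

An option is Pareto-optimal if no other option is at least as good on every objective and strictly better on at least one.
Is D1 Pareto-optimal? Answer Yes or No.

D3 vs D1: stipend 19≥9, ranking 50≤82, duration 2≤6, tuition 45≤50 — D3 is at least as good on every objective and strictly better on at least one, so D3 dominates D1.

No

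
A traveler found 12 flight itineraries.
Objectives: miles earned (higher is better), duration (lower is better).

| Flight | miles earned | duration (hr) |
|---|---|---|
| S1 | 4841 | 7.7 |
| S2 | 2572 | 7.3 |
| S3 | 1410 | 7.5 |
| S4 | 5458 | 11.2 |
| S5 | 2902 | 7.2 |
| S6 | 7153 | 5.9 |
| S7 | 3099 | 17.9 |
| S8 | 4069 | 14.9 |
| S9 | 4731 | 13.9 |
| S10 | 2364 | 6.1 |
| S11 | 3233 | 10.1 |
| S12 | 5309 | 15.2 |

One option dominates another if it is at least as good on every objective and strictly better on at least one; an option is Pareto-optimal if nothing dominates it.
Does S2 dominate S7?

No

S2 vs S7: S2 is worse on miles earned (2572 vs 3099), so it does not dominate S7.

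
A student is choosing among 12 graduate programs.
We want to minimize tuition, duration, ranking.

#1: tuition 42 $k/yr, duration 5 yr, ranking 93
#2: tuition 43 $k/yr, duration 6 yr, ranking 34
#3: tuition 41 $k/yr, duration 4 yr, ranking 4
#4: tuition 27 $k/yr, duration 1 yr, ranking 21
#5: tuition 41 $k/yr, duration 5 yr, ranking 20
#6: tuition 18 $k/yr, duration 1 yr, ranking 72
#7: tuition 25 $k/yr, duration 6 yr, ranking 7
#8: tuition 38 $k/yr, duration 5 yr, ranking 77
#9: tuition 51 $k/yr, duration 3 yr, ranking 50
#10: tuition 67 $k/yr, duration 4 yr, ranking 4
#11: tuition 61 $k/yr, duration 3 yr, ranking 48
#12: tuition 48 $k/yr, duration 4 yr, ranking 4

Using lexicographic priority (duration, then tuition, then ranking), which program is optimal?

#6

First minimize duration: best is 1, kept {#4, #6}.
Then minimize tuition: best is 18, kept {#6}.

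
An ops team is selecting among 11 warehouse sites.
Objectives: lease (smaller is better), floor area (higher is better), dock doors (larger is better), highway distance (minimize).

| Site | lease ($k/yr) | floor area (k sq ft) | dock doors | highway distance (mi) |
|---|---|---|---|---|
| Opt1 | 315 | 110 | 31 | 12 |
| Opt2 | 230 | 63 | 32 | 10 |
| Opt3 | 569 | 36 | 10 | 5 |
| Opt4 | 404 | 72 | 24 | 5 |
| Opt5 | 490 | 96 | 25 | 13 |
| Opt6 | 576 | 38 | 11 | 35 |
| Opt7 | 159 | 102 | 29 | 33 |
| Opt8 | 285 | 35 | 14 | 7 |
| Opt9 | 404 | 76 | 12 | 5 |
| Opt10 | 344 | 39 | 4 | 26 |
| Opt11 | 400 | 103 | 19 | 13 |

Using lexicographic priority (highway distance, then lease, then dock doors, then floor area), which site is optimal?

First minimize highway distance: best is 5, kept {Opt3, Opt4, Opt9}.
Then minimize lease: best is 404, kept {Opt4, Opt9}.
Then maximize dock doors: best is 24, kept {Opt4}.

Opt4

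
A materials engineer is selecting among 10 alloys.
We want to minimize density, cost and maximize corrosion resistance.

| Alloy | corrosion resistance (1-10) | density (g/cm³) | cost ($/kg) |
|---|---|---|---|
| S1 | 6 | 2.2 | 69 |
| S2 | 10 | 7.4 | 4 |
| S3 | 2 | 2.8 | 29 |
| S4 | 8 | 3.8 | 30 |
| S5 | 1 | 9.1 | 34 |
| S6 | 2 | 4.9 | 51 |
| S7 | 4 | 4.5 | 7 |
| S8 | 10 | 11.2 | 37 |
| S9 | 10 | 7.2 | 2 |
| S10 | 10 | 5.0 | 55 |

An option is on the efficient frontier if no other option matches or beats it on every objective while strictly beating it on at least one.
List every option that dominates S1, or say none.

S2: worse on density (7.4 vs 2.2).
S3: worse on corrosion resistance (2 vs 6).
S4: worse on density (3.8 vs 2.2).
S5: worse on corrosion resistance (1 vs 6).
S6: worse on corrosion resistance (2 vs 6).
S7: worse on corrosion resistance (4 vs 6).
S8: worse on density (11.2 vs 2.2).
S9: worse on density (7.2 vs 2.2).
S10: worse on density (5.0 vs 2.2).
No option dominates S1.

none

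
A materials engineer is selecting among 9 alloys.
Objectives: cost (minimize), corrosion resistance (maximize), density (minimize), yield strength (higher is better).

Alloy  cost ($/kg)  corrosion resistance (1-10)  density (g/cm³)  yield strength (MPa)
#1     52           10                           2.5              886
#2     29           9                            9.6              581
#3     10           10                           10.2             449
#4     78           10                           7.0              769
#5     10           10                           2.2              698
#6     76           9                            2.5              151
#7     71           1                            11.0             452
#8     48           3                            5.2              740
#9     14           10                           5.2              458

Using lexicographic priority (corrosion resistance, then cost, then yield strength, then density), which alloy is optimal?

#5

First maximize corrosion resistance: best is 10, kept {#1, #3, #4, #5, #9}.
Then minimize cost: best is 10, kept {#3, #5}.
Then maximize yield strength: best is 698, kept {#5}.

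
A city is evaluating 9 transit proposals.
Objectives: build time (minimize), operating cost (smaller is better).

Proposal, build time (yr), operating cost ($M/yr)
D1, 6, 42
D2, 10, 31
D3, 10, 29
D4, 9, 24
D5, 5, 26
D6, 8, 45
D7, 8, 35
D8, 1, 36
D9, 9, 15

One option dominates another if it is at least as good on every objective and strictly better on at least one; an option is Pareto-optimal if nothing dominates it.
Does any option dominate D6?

Yes

D1 vs D6: build time 6≤8, operating cost 42≤45 — D1 is at least as good on every objective and strictly better on at least one, so D1 dominates D6.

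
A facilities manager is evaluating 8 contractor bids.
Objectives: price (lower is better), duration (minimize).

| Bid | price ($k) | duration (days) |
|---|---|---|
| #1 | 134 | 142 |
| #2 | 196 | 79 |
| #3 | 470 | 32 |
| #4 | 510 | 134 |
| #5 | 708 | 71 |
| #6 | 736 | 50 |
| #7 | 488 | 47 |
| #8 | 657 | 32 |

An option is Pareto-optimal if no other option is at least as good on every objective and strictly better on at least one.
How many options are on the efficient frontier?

3

#1: not dominated (best price).
#2: not dominated.
#3: not dominated.
#4: dominated by #2 (price 196≤510, duration 79≤134).
#5: dominated by #3 (price 470≤708, duration 32≤71).
#6: dominated by #3 (price 470≤736, duration 32≤50).
#7: dominated by #3 (price 470≤488, duration 32≤47).
#8: dominated by #3 (price 470≤657, duration 32≤32).
Pareto-optimal: #1, #2, #3 → 3.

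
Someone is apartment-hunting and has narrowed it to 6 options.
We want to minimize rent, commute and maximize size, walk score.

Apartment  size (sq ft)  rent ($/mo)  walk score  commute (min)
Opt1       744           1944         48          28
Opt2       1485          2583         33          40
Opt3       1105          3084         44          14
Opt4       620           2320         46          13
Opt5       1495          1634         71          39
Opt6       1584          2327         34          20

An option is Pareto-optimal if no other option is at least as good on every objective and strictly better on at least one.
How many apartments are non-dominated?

Opt1: not dominated.
Opt2: dominated by Opt5 (size 1495≥1485, rent 1634≤2583, walk score 71≥33, commute 39≤40).
Opt3: not dominated.
Opt4: not dominated (best commute).
Opt5: not dominated (best rent).
Opt6: not dominated (best size).
Pareto-optimal: Opt1, Opt3, Opt4, Opt5, Opt6 → 5.

5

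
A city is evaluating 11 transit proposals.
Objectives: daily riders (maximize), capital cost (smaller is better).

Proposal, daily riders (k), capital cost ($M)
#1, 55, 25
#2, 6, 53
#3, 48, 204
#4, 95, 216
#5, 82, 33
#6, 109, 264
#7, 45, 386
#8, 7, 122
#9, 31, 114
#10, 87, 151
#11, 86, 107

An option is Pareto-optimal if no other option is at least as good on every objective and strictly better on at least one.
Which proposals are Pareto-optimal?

#1, #4, #5, #6, #10, #11

#1: not dominated (best capital cost).
#2: dominated by #1 (daily riders 55≥6, capital cost 25≤53).
#3: dominated by #1 (daily riders 55≥48, capital cost 25≤204).
#4: not dominated.
#5: not dominated.
#6: not dominated (best daily riders).
#7: dominated by #1 (daily riders 55≥45, capital cost 25≤386).
#8: dominated by #1 (daily riders 55≥7, capital cost 25≤122).
#9: dominated by #1 (daily riders 55≥31, capital cost 25≤114).
#10: not dominated.
#11: not dominated.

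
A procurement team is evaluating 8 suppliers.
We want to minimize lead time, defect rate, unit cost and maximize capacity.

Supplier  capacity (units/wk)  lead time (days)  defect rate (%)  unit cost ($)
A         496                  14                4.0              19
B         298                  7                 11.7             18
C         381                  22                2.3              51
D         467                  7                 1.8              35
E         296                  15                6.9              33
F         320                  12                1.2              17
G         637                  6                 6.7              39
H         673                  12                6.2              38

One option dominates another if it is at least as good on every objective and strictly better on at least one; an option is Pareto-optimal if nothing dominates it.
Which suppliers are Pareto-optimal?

A, B, D, F, G, H

A: not dominated.
B: not dominated.
C: dominated by D (capacity 467≥381, lead time 7≤22, defect rate 1.8≤2.3, unit cost 35≤51).
D: not dominated.
E: dominated by A (capacity 496≥296, lead time 14≤15, defect rate 4.0≤6.9, unit cost 19≤33).
F: not dominated (best defect rate).
G: not dominated (best lead time).
H: not dominated (best capacity).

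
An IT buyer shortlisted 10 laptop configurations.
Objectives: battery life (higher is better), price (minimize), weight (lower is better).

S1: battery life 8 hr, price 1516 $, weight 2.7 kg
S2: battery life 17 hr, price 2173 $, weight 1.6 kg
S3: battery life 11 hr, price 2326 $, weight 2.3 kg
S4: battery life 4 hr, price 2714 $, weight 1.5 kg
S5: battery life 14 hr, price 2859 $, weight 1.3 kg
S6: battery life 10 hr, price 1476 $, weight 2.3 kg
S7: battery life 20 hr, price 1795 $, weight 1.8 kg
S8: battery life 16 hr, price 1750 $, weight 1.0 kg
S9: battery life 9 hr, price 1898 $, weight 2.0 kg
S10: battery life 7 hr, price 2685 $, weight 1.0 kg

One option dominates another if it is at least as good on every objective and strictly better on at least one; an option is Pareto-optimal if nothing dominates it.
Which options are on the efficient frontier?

S1: dominated by S6 (battery life 10≥8, price 1476≤1516, weight 2.3≤2.7).
S2: not dominated.
S3: dominated by S2 (battery life 17≥11, price 2173≤2326, weight 1.6≤2.3).
S4: dominated by S8 (battery life 16≥4, price 1750≤2714, weight 1.0≤1.5).
S5: dominated by S8 (battery life 16≥14, price 1750≤2859, weight 1.0≤1.3).
S6: not dominated (best price).
S7: not dominated (best battery life).
S8: not dominated.
S9: dominated by S7 (battery life 20≥9, price 1795≤1898, weight 1.8≤2.0).
S10: dominated by S8 (battery life 16≥7, price 1750≤2685, weight 1.0≤1.0).

S2, S6, S7, S8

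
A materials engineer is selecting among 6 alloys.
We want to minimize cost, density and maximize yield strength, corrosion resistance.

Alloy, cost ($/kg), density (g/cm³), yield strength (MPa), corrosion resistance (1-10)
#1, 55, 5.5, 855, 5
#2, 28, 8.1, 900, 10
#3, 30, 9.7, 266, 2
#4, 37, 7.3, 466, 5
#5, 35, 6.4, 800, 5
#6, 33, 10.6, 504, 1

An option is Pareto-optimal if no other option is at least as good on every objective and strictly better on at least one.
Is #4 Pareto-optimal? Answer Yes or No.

No

#5 vs #4: cost 35≤37, density 6.4≤7.3, yield strength 800≥466, corrosion resistance 5≥5 — #5 is at least as good on every objective and strictly better on at least one, so #5 dominates #4.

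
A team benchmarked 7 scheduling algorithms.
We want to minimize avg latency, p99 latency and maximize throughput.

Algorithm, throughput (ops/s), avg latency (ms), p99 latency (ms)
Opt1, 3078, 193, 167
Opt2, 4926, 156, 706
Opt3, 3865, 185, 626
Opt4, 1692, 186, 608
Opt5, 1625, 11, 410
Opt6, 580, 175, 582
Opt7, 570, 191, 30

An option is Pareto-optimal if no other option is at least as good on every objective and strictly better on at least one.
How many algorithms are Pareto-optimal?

6

Opt1: not dominated.
Opt2: not dominated (best throughput).
Opt3: not dominated.
Opt4: not dominated.
Opt5: not dominated (best avg latency).
Opt6: dominated by Opt5 (throughput 1625≥580, avg latency 11≤175, p99 latency 410≤582).
Opt7: not dominated (best p99 latency).
Pareto-optimal: Opt1, Opt2, Opt3, Opt4, Opt5, Opt7 → 6.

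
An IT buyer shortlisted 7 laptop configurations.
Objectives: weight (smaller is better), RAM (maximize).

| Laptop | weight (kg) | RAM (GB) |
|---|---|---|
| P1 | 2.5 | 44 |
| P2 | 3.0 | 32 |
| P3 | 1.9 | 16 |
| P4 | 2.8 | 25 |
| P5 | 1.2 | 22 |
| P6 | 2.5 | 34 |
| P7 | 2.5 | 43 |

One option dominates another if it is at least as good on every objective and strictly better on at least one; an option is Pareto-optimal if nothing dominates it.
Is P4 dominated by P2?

No

P2 vs P4: P2 is worse on weight (3.0 vs 2.8), so it does not dominate P4.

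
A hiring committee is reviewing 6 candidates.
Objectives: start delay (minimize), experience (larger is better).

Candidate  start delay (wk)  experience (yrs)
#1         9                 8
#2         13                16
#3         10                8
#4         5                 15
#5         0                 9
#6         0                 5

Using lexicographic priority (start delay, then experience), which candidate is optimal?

#5

First minimize start delay: best is 0, kept {#5, #6}.
Then maximize experience: best is 9, kept {#5}.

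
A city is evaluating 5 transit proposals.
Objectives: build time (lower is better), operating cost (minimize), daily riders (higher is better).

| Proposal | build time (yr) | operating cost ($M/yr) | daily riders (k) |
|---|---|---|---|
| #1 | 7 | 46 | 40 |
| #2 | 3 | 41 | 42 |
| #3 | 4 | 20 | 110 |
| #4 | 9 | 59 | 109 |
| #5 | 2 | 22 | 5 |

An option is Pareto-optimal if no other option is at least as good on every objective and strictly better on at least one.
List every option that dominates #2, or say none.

#1: worse on build time (7 vs 3).
#3: worse on build time (4 vs 3).
#4: worse on build time (9 vs 3).
#5: worse on daily riders (5 vs 42).
No option dominates #2.

none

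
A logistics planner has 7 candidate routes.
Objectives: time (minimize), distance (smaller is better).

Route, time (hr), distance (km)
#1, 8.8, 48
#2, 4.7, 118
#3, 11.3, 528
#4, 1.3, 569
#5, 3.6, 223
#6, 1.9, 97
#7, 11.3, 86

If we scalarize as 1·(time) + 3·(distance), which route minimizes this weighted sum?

#1

#1: 1·8.8 + 3·48 = 152.8
#2: 1·4.7 + 3·118 = 358.7
#3: 1·11.3 + 3·528 = 1595.3
#4: 1·1.3 + 3·569 = 1708.3
#5: 1·3.6 + 3·223 = 672.6
#6: 1·1.9 + 3·97 = 292.9
#7: 1·11.3 + 3·86 = 269.3
Lowest: #1 at 152.8.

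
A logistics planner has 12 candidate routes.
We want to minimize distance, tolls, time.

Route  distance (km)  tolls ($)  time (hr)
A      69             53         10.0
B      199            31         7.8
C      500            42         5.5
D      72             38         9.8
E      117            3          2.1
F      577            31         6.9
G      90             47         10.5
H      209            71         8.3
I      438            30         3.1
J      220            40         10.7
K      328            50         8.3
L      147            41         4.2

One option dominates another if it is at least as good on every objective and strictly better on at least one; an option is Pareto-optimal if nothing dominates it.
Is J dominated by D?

D vs J: distance 72≤220, tolls 38≤40, time 9.8≤10.7 — D is at least as good on every objective with at least one strict improvement.

Yes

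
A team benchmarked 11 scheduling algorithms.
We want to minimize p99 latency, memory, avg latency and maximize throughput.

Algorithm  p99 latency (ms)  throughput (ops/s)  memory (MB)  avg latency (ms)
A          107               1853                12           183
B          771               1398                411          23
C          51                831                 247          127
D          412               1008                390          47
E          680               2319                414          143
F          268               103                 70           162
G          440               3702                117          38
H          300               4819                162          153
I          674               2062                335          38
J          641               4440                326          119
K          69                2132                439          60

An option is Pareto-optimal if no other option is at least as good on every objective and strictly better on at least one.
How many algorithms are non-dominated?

A: not dominated (best memory).
B: not dominated (best avg latency).
C: not dominated (best p99 latency).
D: not dominated.
E: dominated by G (p99 latency 440≤680, throughput 3702≥2319, memory 117≤414, avg latency 38≤143).
F: not dominated.
G: not dominated.
H: not dominated (best throughput).
I: dominated by G (p99 latency 440≤674, throughput 3702≥2062, memory 117≤335, avg latency 38≤38).
J: not dominated.
K: not dominated.
Pareto-optimal: A, B, C, D, F, G, H, J, K → 9.

9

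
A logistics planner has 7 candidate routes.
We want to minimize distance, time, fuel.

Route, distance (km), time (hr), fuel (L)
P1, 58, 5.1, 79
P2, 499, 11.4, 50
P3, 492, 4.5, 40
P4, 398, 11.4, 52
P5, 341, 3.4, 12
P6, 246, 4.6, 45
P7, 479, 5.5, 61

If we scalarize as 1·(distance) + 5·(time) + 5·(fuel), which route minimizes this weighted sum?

P1: 1·58 + 5·5.1 + 5·79 = 478.5
P2: 1·499 + 5·11.4 + 5·50 = 806.0
P3: 1·492 + 5·4.5 + 5·40 = 714.5
P4: 1·398 + 5·11.4 + 5·52 = 715.0
P5: 1·341 + 5·3.4 + 5·12 = 418.0
P6: 1·246 + 5·4.6 + 5·45 = 494.0
P7: 1·479 + 5·5.5 + 5·61 = 811.5
Lowest: P5 at 418.0.

P5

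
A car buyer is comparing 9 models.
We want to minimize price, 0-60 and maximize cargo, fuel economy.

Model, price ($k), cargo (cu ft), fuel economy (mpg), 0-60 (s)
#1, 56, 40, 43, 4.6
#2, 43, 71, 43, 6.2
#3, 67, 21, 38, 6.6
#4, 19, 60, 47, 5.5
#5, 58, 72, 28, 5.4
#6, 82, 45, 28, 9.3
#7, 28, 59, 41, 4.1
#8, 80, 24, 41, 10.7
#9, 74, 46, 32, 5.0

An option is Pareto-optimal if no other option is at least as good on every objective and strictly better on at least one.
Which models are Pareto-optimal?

#1: not dominated.
#2: not dominated.
#3: dominated by #1 (price 56≤67, cargo 40≥21, fuel economy 43≥38, 0-60 4.6≤6.6).
#4: not dominated (best price).
#5: not dominated (best cargo).
#6: dominated by #2 (price 43≤82, cargo 71≥45, fuel economy 43≥28, 0-60 6.2≤9.3).
#7: not dominated (best 0-60).
#8: dominated by #1 (price 56≤80, cargo 40≥24, fuel economy 43≥41, 0-60 4.6≤10.7).
#9: dominated by #7 (price 28≤74, cargo 59≥46, fuel economy 41≥32, 0-60 4.1≤5.0).

#1, #2, #4, #5, #7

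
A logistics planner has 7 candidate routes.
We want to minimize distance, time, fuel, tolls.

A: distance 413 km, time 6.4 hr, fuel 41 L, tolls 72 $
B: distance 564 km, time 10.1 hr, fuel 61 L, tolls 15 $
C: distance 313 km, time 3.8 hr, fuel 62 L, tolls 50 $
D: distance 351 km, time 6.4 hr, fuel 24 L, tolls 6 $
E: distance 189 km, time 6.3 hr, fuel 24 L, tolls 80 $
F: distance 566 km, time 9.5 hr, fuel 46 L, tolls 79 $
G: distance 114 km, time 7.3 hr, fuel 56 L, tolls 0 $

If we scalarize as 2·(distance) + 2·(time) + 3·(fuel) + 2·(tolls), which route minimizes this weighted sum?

A: 2·413 + 2·6.4 + 3·41 + 2·72 = 1105.8
B: 2·564 + 2·10.1 + 3·61 + 2·15 = 1361.2
C: 2·313 + 2·3.8 + 3·62 + 2·50 = 919.6
D: 2·351 + 2·6.4 + 3·24 + 2·6 = 798.8
E: 2·189 + 2·6.3 + 3·24 + 2·80 = 622.6
F: 2·566 + 2·9.5 + 3·46 + 2·79 = 1447.0
G: 2·114 + 2·7.3 + 3·56 + 2·0 = 410.6
Lowest: G at 410.6.

G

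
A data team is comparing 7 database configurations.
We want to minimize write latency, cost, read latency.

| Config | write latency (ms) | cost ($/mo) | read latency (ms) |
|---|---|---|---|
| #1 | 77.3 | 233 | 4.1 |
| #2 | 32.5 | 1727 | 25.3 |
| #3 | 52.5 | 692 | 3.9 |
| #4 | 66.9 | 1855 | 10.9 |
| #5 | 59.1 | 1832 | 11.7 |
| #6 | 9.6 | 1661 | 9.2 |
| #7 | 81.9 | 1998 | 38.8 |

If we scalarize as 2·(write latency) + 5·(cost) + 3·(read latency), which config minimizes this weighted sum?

#1: 2·77.3 + 5·233 + 3·4.1 = 1331.9
#2: 2·32.5 + 5·1727 + 3·25.3 = 8775.9
#3: 2·52.5 + 5·692 + 3·3.9 = 3576.7
#4: 2·66.9 + 5·1855 + 3·10.9 = 9441.5
#5: 2·59.1 + 5·1832 + 3·11.7 = 9313.3
#6: 2·9.6 + 5·1661 + 3·9.2 = 8351.8
#7: 2·81.9 + 5·1998 + 3·38.8 = 10270.2
Lowest: #1 at 1331.9.

#1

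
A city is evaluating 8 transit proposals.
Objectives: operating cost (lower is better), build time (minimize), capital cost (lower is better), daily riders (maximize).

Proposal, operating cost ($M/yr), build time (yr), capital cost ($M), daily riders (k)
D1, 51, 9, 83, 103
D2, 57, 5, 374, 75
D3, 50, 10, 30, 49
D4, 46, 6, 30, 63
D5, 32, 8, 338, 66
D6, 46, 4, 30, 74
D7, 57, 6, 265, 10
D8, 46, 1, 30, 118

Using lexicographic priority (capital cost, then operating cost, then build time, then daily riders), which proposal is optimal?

D8

First minimize capital cost: best is 30, kept {D3, D4, D6, D8}.
Then minimize operating cost: best is 46, kept {D4, D6, D8}.
Then minimize build time: best is 1, kept {D8}.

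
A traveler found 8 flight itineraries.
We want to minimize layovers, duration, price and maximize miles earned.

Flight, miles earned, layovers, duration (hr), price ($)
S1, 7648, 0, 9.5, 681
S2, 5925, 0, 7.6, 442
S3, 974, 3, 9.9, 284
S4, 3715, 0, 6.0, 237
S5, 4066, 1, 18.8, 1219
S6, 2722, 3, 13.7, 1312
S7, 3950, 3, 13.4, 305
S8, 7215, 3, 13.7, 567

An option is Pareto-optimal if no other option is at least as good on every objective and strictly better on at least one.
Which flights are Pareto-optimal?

S1: not dominated (best miles earned).
S2: not dominated.
S3: dominated by S4 (miles earned 3715≥974, layovers 0≤3, duration 6.0≤9.9, price 237≤284).
S4: not dominated (best duration).
S5: dominated by S1 (miles earned 7648≥4066, layovers 0≤1, duration 9.5≤18.8, price 681≤1219).
S6: dominated by S1 (miles earned 7648≥2722, layovers 0≤3, duration 9.5≤13.7, price 681≤1312).
S7: not dominated.
S8: not dominated.

S1, S2, S4, S7, S8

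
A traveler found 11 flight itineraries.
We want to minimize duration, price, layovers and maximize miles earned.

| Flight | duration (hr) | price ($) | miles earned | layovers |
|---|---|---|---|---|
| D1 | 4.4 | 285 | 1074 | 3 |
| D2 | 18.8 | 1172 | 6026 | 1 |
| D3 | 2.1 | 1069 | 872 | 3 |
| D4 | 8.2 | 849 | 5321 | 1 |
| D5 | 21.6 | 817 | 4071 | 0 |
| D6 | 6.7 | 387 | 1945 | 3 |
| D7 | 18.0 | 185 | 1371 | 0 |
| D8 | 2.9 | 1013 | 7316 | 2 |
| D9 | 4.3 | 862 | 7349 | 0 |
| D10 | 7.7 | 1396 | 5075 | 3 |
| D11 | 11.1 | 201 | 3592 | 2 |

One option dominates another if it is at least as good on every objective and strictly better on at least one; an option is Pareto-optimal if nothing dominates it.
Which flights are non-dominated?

D1, D3, D4, D5, D6, D7, D8, D9, D11

D1: not dominated.
D2: dominated by D9 (duration 4.3≤18.8, price 862≤1172, miles earned 7349≥6026, layovers 0≤1).
D3: not dominated (best duration).
D4: not dominated.
D5: not dominated.
D6: not dominated.
D7: not dominated (best price).
D8: not dominated.
D9: not dominated (best miles earned).
D10: dominated by D8 (duration 2.9≤7.7, price 1013≤1396, miles earned 7316≥5075, layovers 2≤3).
D11: not dominated.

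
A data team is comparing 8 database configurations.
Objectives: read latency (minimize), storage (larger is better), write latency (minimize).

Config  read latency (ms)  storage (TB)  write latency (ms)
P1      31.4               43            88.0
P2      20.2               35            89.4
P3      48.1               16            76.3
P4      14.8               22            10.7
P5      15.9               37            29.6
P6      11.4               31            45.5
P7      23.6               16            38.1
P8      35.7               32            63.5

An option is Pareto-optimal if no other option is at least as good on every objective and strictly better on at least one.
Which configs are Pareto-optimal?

P1: not dominated (best storage).
P2: dominated by P5 (read latency 15.9≤20.2, storage 37≥35, write latency 29.6≤89.4).
P3: dominated by P4 (read latency 14.8≤48.1, storage 22≥16, write latency 10.7≤76.3).
P4: not dominated (best write latency).
P5: not dominated.
P6: not dominated (best read latency).
P7: dominated by P4 (read latency 14.8≤23.6, storage 22≥16, write latency 10.7≤38.1).
P8: dominated by P5 (read latency 15.9≤35.7, storage 37≥32, write latency 29.6≤63.5).

P1, P4, P5, P6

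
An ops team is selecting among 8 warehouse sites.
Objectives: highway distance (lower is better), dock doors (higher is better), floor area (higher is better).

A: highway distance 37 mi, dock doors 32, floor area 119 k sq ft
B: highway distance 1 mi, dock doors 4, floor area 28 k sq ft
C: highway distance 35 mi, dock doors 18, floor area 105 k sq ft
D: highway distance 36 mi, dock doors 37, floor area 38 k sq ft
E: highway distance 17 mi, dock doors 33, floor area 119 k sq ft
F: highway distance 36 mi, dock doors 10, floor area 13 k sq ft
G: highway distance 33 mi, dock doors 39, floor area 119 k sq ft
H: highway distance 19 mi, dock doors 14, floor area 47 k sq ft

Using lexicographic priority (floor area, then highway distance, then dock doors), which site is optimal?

First maximize floor area: best is 119, kept {A, E, G}.
Then minimize highway distance: best is 17, kept {E}.

E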